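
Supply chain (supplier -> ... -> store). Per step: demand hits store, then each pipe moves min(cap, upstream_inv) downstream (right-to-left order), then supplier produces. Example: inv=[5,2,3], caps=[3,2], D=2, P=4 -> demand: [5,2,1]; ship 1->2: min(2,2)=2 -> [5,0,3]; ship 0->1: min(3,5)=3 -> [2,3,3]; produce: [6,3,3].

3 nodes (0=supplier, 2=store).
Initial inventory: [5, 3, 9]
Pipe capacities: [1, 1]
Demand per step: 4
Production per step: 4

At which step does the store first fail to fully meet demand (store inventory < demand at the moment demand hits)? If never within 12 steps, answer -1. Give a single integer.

Step 1: demand=4,sold=4 ship[1->2]=1 ship[0->1]=1 prod=4 -> [8 3 6]
Step 2: demand=4,sold=4 ship[1->2]=1 ship[0->1]=1 prod=4 -> [11 3 3]
Step 3: demand=4,sold=3 ship[1->2]=1 ship[0->1]=1 prod=4 -> [14 3 1]
Step 4: demand=4,sold=1 ship[1->2]=1 ship[0->1]=1 prod=4 -> [17 3 1]
Step 5: demand=4,sold=1 ship[1->2]=1 ship[0->1]=1 prod=4 -> [20 3 1]
Step 6: demand=4,sold=1 ship[1->2]=1 ship[0->1]=1 prod=4 -> [23 3 1]
Step 7: demand=4,sold=1 ship[1->2]=1 ship[0->1]=1 prod=4 -> [26 3 1]
Step 8: demand=4,sold=1 ship[1->2]=1 ship[0->1]=1 prod=4 -> [29 3 1]
Step 9: demand=4,sold=1 ship[1->2]=1 ship[0->1]=1 prod=4 -> [32 3 1]
Step 10: demand=4,sold=1 ship[1->2]=1 ship[0->1]=1 prod=4 -> [35 3 1]
Step 11: demand=4,sold=1 ship[1->2]=1 ship[0->1]=1 prod=4 -> [38 3 1]
Step 12: demand=4,sold=1 ship[1->2]=1 ship[0->1]=1 prod=4 -> [41 3 1]
First stockout at step 3

3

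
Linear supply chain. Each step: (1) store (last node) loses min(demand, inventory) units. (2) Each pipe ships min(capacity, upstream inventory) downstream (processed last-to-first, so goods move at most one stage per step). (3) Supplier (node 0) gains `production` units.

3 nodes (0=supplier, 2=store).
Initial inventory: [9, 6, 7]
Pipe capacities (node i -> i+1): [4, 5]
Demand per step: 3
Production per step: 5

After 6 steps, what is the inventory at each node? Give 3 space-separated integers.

Step 1: demand=3,sold=3 ship[1->2]=5 ship[0->1]=4 prod=5 -> inv=[10 5 9]
Step 2: demand=3,sold=3 ship[1->2]=5 ship[0->1]=4 prod=5 -> inv=[11 4 11]
Step 3: demand=3,sold=3 ship[1->2]=4 ship[0->1]=4 prod=5 -> inv=[12 4 12]
Step 4: demand=3,sold=3 ship[1->2]=4 ship[0->1]=4 prod=5 -> inv=[13 4 13]
Step 5: demand=3,sold=3 ship[1->2]=4 ship[0->1]=4 prod=5 -> inv=[14 4 14]
Step 6: demand=3,sold=3 ship[1->2]=4 ship[0->1]=4 prod=5 -> inv=[15 4 15]

15 4 15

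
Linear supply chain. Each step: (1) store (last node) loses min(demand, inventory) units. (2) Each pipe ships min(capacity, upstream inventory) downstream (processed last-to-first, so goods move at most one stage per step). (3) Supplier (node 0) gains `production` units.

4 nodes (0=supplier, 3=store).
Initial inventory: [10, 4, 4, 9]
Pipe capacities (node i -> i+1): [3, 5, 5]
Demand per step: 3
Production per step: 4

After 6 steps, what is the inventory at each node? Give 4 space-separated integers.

Step 1: demand=3,sold=3 ship[2->3]=4 ship[1->2]=4 ship[0->1]=3 prod=4 -> inv=[11 3 4 10]
Step 2: demand=3,sold=3 ship[2->3]=4 ship[1->2]=3 ship[0->1]=3 prod=4 -> inv=[12 3 3 11]
Step 3: demand=3,sold=3 ship[2->3]=3 ship[1->2]=3 ship[0->1]=3 prod=4 -> inv=[13 3 3 11]
Step 4: demand=3,sold=3 ship[2->3]=3 ship[1->2]=3 ship[0->1]=3 prod=4 -> inv=[14 3 3 11]
Step 5: demand=3,sold=3 ship[2->3]=3 ship[1->2]=3 ship[0->1]=3 prod=4 -> inv=[15 3 3 11]
Step 6: demand=3,sold=3 ship[2->3]=3 ship[1->2]=3 ship[0->1]=3 prod=4 -> inv=[16 3 3 11]

16 3 3 11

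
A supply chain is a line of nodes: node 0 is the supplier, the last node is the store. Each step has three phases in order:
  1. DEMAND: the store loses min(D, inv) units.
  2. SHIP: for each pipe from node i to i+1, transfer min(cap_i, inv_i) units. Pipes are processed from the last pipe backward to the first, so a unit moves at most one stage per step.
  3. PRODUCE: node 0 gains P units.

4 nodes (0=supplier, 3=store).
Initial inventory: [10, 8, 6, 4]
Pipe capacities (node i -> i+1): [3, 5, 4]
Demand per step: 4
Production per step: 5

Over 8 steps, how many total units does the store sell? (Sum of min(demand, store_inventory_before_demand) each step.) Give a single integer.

Step 1: sold=4 (running total=4) -> [12 6 7 4]
Step 2: sold=4 (running total=8) -> [14 4 8 4]
Step 3: sold=4 (running total=12) -> [16 3 8 4]
Step 4: sold=4 (running total=16) -> [18 3 7 4]
Step 5: sold=4 (running total=20) -> [20 3 6 4]
Step 6: sold=4 (running total=24) -> [22 3 5 4]
Step 7: sold=4 (running total=28) -> [24 3 4 4]
Step 8: sold=4 (running total=32) -> [26 3 3 4]

Answer: 32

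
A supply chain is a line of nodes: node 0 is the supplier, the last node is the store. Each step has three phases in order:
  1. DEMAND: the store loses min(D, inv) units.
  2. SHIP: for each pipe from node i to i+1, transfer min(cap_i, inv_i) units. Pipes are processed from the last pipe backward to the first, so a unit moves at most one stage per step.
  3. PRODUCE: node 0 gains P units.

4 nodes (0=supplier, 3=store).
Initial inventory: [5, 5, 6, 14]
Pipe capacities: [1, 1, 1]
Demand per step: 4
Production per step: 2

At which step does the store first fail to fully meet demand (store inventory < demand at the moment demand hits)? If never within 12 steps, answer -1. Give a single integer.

Step 1: demand=4,sold=4 ship[2->3]=1 ship[1->2]=1 ship[0->1]=1 prod=2 -> [6 5 6 11]
Step 2: demand=4,sold=4 ship[2->3]=1 ship[1->2]=1 ship[0->1]=1 prod=2 -> [7 5 6 8]
Step 3: demand=4,sold=4 ship[2->3]=1 ship[1->2]=1 ship[0->1]=1 prod=2 -> [8 5 6 5]
Step 4: demand=4,sold=4 ship[2->3]=1 ship[1->2]=1 ship[0->1]=1 prod=2 -> [9 5 6 2]
Step 5: demand=4,sold=2 ship[2->3]=1 ship[1->2]=1 ship[0->1]=1 prod=2 -> [10 5 6 1]
Step 6: demand=4,sold=1 ship[2->3]=1 ship[1->2]=1 ship[0->1]=1 prod=2 -> [11 5 6 1]
Step 7: demand=4,sold=1 ship[2->3]=1 ship[1->2]=1 ship[0->1]=1 prod=2 -> [12 5 6 1]
Step 8: demand=4,sold=1 ship[2->3]=1 ship[1->2]=1 ship[0->1]=1 prod=2 -> [13 5 6 1]
Step 9: demand=4,sold=1 ship[2->3]=1 ship[1->2]=1 ship[0->1]=1 prod=2 -> [14 5 6 1]
Step 10: demand=4,sold=1 ship[2->3]=1 ship[1->2]=1 ship[0->1]=1 prod=2 -> [15 5 6 1]
Step 11: demand=4,sold=1 ship[2->3]=1 ship[1->2]=1 ship[0->1]=1 prod=2 -> [16 5 6 1]
Step 12: demand=4,sold=1 ship[2->3]=1 ship[1->2]=1 ship[0->1]=1 prod=2 -> [17 5 6 1]
First stockout at step 5

5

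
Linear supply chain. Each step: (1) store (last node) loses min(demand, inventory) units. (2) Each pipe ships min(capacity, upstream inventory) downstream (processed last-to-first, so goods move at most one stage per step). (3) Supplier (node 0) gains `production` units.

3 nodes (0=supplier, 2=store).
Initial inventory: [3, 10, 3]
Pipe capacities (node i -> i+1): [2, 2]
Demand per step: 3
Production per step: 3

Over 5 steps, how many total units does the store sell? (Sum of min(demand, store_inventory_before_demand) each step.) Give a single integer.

Answer: 11

Derivation:
Step 1: sold=3 (running total=3) -> [4 10 2]
Step 2: sold=2 (running total=5) -> [5 10 2]
Step 3: sold=2 (running total=7) -> [6 10 2]
Step 4: sold=2 (running total=9) -> [7 10 2]
Step 5: sold=2 (running total=11) -> [8 10 2]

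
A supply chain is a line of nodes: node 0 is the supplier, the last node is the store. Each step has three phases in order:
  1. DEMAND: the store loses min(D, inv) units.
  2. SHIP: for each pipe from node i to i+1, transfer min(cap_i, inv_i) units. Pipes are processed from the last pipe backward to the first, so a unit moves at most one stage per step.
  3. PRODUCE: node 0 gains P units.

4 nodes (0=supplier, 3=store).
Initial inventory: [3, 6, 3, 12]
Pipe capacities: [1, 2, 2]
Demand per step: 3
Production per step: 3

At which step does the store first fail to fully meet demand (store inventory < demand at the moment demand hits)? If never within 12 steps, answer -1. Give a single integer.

Step 1: demand=3,sold=3 ship[2->3]=2 ship[1->2]=2 ship[0->1]=1 prod=3 -> [5 5 3 11]
Step 2: demand=3,sold=3 ship[2->3]=2 ship[1->2]=2 ship[0->1]=1 prod=3 -> [7 4 3 10]
Step 3: demand=3,sold=3 ship[2->3]=2 ship[1->2]=2 ship[0->1]=1 prod=3 -> [9 3 3 9]
Step 4: demand=3,sold=3 ship[2->3]=2 ship[1->2]=2 ship[0->1]=1 prod=3 -> [11 2 3 8]
Step 5: demand=3,sold=3 ship[2->3]=2 ship[1->2]=2 ship[0->1]=1 prod=3 -> [13 1 3 7]
Step 6: demand=3,sold=3 ship[2->3]=2 ship[1->2]=1 ship[0->1]=1 prod=3 -> [15 1 2 6]
Step 7: demand=3,sold=3 ship[2->3]=2 ship[1->2]=1 ship[0->1]=1 prod=3 -> [17 1 1 5]
Step 8: demand=3,sold=3 ship[2->3]=1 ship[1->2]=1 ship[0->1]=1 prod=3 -> [19 1 1 3]
Step 9: demand=3,sold=3 ship[2->3]=1 ship[1->2]=1 ship[0->1]=1 prod=3 -> [21 1 1 1]
Step 10: demand=3,sold=1 ship[2->3]=1 ship[1->2]=1 ship[0->1]=1 prod=3 -> [23 1 1 1]
Step 11: demand=3,sold=1 ship[2->3]=1 ship[1->2]=1 ship[0->1]=1 prod=3 -> [25 1 1 1]
Step 12: demand=3,sold=1 ship[2->3]=1 ship[1->2]=1 ship[0->1]=1 prod=3 -> [27 1 1 1]
First stockout at step 10

10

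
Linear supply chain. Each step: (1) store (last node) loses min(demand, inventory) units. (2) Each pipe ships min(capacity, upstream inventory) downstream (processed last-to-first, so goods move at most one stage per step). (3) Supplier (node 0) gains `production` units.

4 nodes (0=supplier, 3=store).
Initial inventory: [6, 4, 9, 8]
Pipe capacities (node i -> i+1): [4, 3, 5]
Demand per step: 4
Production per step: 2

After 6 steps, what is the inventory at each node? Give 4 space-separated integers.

Step 1: demand=4,sold=4 ship[2->3]=5 ship[1->2]=3 ship[0->1]=4 prod=2 -> inv=[4 5 7 9]
Step 2: demand=4,sold=4 ship[2->3]=5 ship[1->2]=3 ship[0->1]=4 prod=2 -> inv=[2 6 5 10]
Step 3: demand=4,sold=4 ship[2->3]=5 ship[1->2]=3 ship[0->1]=2 prod=2 -> inv=[2 5 3 11]
Step 4: demand=4,sold=4 ship[2->3]=3 ship[1->2]=3 ship[0->1]=2 prod=2 -> inv=[2 4 3 10]
Step 5: demand=4,sold=4 ship[2->3]=3 ship[1->2]=3 ship[0->1]=2 prod=2 -> inv=[2 3 3 9]
Step 6: demand=4,sold=4 ship[2->3]=3 ship[1->2]=3 ship[0->1]=2 prod=2 -> inv=[2 2 3 8]

2 2 3 8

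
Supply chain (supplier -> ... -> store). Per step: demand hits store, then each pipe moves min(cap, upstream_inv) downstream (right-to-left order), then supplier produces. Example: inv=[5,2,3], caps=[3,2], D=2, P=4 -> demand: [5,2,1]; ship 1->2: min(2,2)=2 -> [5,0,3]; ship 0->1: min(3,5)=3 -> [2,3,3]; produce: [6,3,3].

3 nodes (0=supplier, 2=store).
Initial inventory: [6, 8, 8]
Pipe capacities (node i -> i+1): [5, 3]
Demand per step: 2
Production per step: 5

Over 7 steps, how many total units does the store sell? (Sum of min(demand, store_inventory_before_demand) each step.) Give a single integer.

Answer: 14

Derivation:
Step 1: sold=2 (running total=2) -> [6 10 9]
Step 2: sold=2 (running total=4) -> [6 12 10]
Step 3: sold=2 (running total=6) -> [6 14 11]
Step 4: sold=2 (running total=8) -> [6 16 12]
Step 5: sold=2 (running total=10) -> [6 18 13]
Step 6: sold=2 (running total=12) -> [6 20 14]
Step 7: sold=2 (running total=14) -> [6 22 15]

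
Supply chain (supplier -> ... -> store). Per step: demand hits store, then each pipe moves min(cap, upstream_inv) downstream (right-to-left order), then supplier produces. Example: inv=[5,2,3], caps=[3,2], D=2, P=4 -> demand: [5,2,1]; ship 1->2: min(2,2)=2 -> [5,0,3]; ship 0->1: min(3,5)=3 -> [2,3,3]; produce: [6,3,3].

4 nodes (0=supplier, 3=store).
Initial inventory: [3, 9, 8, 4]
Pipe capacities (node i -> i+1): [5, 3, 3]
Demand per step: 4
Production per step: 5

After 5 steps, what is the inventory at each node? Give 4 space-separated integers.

Step 1: demand=4,sold=4 ship[2->3]=3 ship[1->2]=3 ship[0->1]=3 prod=5 -> inv=[5 9 8 3]
Step 2: demand=4,sold=3 ship[2->3]=3 ship[1->2]=3 ship[0->1]=5 prod=5 -> inv=[5 11 8 3]
Step 3: demand=4,sold=3 ship[2->3]=3 ship[1->2]=3 ship[0->1]=5 prod=5 -> inv=[5 13 8 3]
Step 4: demand=4,sold=3 ship[2->3]=3 ship[1->2]=3 ship[0->1]=5 prod=5 -> inv=[5 15 8 3]
Step 5: demand=4,sold=3 ship[2->3]=3 ship[1->2]=3 ship[0->1]=5 prod=5 -> inv=[5 17 8 3]

5 17 8 3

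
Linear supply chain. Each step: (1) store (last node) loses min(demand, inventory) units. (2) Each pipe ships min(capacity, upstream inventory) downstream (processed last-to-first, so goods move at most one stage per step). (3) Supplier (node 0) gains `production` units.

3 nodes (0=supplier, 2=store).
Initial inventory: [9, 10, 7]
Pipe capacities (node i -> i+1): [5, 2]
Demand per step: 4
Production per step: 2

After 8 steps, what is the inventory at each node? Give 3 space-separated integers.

Step 1: demand=4,sold=4 ship[1->2]=2 ship[0->1]=5 prod=2 -> inv=[6 13 5]
Step 2: demand=4,sold=4 ship[1->2]=2 ship[0->1]=5 prod=2 -> inv=[3 16 3]
Step 3: demand=4,sold=3 ship[1->2]=2 ship[0->1]=3 prod=2 -> inv=[2 17 2]
Step 4: demand=4,sold=2 ship[1->2]=2 ship[0->1]=2 prod=2 -> inv=[2 17 2]
Step 5: demand=4,sold=2 ship[1->2]=2 ship[0->1]=2 prod=2 -> inv=[2 17 2]
Step 6: demand=4,sold=2 ship[1->2]=2 ship[0->1]=2 prod=2 -> inv=[2 17 2]
Step 7: demand=4,sold=2 ship[1->2]=2 ship[0->1]=2 prod=2 -> inv=[2 17 2]
Step 8: demand=4,sold=2 ship[1->2]=2 ship[0->1]=2 prod=2 -> inv=[2 17 2]

2 17 2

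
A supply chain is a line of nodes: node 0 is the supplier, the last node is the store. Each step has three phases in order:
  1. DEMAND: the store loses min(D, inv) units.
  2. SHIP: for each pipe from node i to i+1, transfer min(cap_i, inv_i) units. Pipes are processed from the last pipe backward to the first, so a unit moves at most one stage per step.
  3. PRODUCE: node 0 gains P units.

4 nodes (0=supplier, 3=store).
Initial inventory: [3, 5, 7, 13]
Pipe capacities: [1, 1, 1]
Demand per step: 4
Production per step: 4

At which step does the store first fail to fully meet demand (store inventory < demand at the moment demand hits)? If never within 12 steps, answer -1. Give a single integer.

Step 1: demand=4,sold=4 ship[2->3]=1 ship[1->2]=1 ship[0->1]=1 prod=4 -> [6 5 7 10]
Step 2: demand=4,sold=4 ship[2->3]=1 ship[1->2]=1 ship[0->1]=1 prod=4 -> [9 5 7 7]
Step 3: demand=4,sold=4 ship[2->3]=1 ship[1->2]=1 ship[0->1]=1 prod=4 -> [12 5 7 4]
Step 4: demand=4,sold=4 ship[2->3]=1 ship[1->2]=1 ship[0->1]=1 prod=4 -> [15 5 7 1]
Step 5: demand=4,sold=1 ship[2->3]=1 ship[1->2]=1 ship[0->1]=1 prod=4 -> [18 5 7 1]
Step 6: demand=4,sold=1 ship[2->3]=1 ship[1->2]=1 ship[0->1]=1 prod=4 -> [21 5 7 1]
Step 7: demand=4,sold=1 ship[2->3]=1 ship[1->2]=1 ship[0->1]=1 prod=4 -> [24 5 7 1]
Step 8: demand=4,sold=1 ship[2->3]=1 ship[1->2]=1 ship[0->1]=1 prod=4 -> [27 5 7 1]
Step 9: demand=4,sold=1 ship[2->3]=1 ship[1->2]=1 ship[0->1]=1 prod=4 -> [30 5 7 1]
Step 10: demand=4,sold=1 ship[2->3]=1 ship[1->2]=1 ship[0->1]=1 prod=4 -> [33 5 7 1]
Step 11: demand=4,sold=1 ship[2->3]=1 ship[1->2]=1 ship[0->1]=1 prod=4 -> [36 5 7 1]
Step 12: demand=4,sold=1 ship[2->3]=1 ship[1->2]=1 ship[0->1]=1 prod=4 -> [39 5 7 1]
First stockout at step 5

5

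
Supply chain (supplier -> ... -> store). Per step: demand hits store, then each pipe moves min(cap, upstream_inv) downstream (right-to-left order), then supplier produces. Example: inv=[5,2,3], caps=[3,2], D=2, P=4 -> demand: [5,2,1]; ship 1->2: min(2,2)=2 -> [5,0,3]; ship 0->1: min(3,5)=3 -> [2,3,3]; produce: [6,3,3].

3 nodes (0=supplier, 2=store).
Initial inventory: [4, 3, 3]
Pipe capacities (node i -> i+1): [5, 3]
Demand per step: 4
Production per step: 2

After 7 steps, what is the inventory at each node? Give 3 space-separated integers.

Step 1: demand=4,sold=3 ship[1->2]=3 ship[0->1]=4 prod=2 -> inv=[2 4 3]
Step 2: demand=4,sold=3 ship[1->2]=3 ship[0->1]=2 prod=2 -> inv=[2 3 3]
Step 3: demand=4,sold=3 ship[1->2]=3 ship[0->1]=2 prod=2 -> inv=[2 2 3]
Step 4: demand=4,sold=3 ship[1->2]=2 ship[0->1]=2 prod=2 -> inv=[2 2 2]
Step 5: demand=4,sold=2 ship[1->2]=2 ship[0->1]=2 prod=2 -> inv=[2 2 2]
Step 6: demand=4,sold=2 ship[1->2]=2 ship[0->1]=2 prod=2 -> inv=[2 2 2]
Step 7: demand=4,sold=2 ship[1->2]=2 ship[0->1]=2 prod=2 -> inv=[2 2 2]

2 2 2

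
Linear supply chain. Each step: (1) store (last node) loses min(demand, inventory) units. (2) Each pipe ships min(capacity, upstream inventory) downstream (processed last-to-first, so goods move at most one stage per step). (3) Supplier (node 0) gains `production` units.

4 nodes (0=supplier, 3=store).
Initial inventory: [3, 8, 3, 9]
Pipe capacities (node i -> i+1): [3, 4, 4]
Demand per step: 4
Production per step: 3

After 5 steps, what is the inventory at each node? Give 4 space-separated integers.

Step 1: demand=4,sold=4 ship[2->3]=3 ship[1->2]=4 ship[0->1]=3 prod=3 -> inv=[3 7 4 8]
Step 2: demand=4,sold=4 ship[2->3]=4 ship[1->2]=4 ship[0->1]=3 prod=3 -> inv=[3 6 4 8]
Step 3: demand=4,sold=4 ship[2->3]=4 ship[1->2]=4 ship[0->1]=3 prod=3 -> inv=[3 5 4 8]
Step 4: demand=4,sold=4 ship[2->3]=4 ship[1->2]=4 ship[0->1]=3 prod=3 -> inv=[3 4 4 8]
Step 5: demand=4,sold=4 ship[2->3]=4 ship[1->2]=4 ship[0->1]=3 prod=3 -> inv=[3 3 4 8]

3 3 4 8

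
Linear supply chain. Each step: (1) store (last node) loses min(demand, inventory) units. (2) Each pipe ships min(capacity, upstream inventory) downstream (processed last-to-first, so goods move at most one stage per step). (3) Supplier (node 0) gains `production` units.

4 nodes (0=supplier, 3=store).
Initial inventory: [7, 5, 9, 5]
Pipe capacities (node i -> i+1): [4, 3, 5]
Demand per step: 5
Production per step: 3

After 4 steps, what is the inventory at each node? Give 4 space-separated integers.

Step 1: demand=5,sold=5 ship[2->3]=5 ship[1->2]=3 ship[0->1]=4 prod=3 -> inv=[6 6 7 5]
Step 2: demand=5,sold=5 ship[2->3]=5 ship[1->2]=3 ship[0->1]=4 prod=3 -> inv=[5 7 5 5]
Step 3: demand=5,sold=5 ship[2->3]=5 ship[1->2]=3 ship[0->1]=4 prod=3 -> inv=[4 8 3 5]
Step 4: demand=5,sold=5 ship[2->3]=3 ship[1->2]=3 ship[0->1]=4 prod=3 -> inv=[3 9 3 3]

3 9 3 3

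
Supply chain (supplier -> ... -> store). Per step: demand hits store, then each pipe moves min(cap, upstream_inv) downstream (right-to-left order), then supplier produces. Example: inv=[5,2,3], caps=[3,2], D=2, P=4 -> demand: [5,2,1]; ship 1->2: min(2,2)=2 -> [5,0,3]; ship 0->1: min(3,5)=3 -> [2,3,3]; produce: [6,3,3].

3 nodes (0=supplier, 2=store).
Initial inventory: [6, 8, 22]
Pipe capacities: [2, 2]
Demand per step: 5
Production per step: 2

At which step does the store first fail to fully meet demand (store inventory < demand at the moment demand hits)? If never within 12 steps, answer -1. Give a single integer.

Step 1: demand=5,sold=5 ship[1->2]=2 ship[0->1]=2 prod=2 -> [6 8 19]
Step 2: demand=5,sold=5 ship[1->2]=2 ship[0->1]=2 prod=2 -> [6 8 16]
Step 3: demand=5,sold=5 ship[1->2]=2 ship[0->1]=2 prod=2 -> [6 8 13]
Step 4: demand=5,sold=5 ship[1->2]=2 ship[0->1]=2 prod=2 -> [6 8 10]
Step 5: demand=5,sold=5 ship[1->2]=2 ship[0->1]=2 prod=2 -> [6 8 7]
Step 6: demand=5,sold=5 ship[1->2]=2 ship[0->1]=2 prod=2 -> [6 8 4]
Step 7: demand=5,sold=4 ship[1->2]=2 ship[0->1]=2 prod=2 -> [6 8 2]
Step 8: demand=5,sold=2 ship[1->2]=2 ship[0->1]=2 prod=2 -> [6 8 2]
Step 9: demand=5,sold=2 ship[1->2]=2 ship[0->1]=2 prod=2 -> [6 8 2]
Step 10: demand=5,sold=2 ship[1->2]=2 ship[0->1]=2 prod=2 -> [6 8 2]
Step 11: demand=5,sold=2 ship[1->2]=2 ship[0->1]=2 prod=2 -> [6 8 2]
Step 12: demand=5,sold=2 ship[1->2]=2 ship[0->1]=2 prod=2 -> [6 8 2]
First stockout at step 7

7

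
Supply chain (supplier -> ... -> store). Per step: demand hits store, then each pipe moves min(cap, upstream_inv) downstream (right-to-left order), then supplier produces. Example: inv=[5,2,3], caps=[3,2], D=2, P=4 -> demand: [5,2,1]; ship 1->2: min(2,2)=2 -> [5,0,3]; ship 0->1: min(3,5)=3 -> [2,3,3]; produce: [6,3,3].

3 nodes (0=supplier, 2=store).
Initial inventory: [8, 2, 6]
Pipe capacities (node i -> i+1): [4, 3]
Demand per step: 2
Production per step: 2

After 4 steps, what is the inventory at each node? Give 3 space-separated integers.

Step 1: demand=2,sold=2 ship[1->2]=2 ship[0->1]=4 prod=2 -> inv=[6 4 6]
Step 2: demand=2,sold=2 ship[1->2]=3 ship[0->1]=4 prod=2 -> inv=[4 5 7]
Step 3: demand=2,sold=2 ship[1->2]=3 ship[0->1]=4 prod=2 -> inv=[2 6 8]
Step 4: demand=2,sold=2 ship[1->2]=3 ship[0->1]=2 prod=2 -> inv=[2 5 9]

2 5 9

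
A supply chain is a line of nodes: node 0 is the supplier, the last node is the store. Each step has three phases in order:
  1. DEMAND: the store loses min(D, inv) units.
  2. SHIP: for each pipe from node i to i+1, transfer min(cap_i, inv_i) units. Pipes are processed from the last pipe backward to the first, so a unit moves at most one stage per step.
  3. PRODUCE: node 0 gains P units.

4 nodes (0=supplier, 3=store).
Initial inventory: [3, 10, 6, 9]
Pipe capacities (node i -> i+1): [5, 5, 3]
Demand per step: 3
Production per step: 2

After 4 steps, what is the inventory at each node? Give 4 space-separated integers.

Step 1: demand=3,sold=3 ship[2->3]=3 ship[1->2]=5 ship[0->1]=3 prod=2 -> inv=[2 8 8 9]
Step 2: demand=3,sold=3 ship[2->3]=3 ship[1->2]=5 ship[0->1]=2 prod=2 -> inv=[2 5 10 9]
Step 3: demand=3,sold=3 ship[2->3]=3 ship[1->2]=5 ship[0->1]=2 prod=2 -> inv=[2 2 12 9]
Step 4: demand=3,sold=3 ship[2->3]=3 ship[1->2]=2 ship[0->1]=2 prod=2 -> inv=[2 2 11 9]

2 2 11 9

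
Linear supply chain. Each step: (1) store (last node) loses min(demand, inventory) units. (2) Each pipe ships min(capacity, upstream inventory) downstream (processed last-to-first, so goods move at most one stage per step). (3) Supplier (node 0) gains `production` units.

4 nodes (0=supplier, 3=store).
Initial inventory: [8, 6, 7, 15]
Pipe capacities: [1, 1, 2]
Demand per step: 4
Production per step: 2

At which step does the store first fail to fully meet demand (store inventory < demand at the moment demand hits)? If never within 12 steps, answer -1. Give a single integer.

Step 1: demand=4,sold=4 ship[2->3]=2 ship[1->2]=1 ship[0->1]=1 prod=2 -> [9 6 6 13]
Step 2: demand=4,sold=4 ship[2->3]=2 ship[1->2]=1 ship[0->1]=1 prod=2 -> [10 6 5 11]
Step 3: demand=4,sold=4 ship[2->3]=2 ship[1->2]=1 ship[0->1]=1 prod=2 -> [11 6 4 9]
Step 4: demand=4,sold=4 ship[2->3]=2 ship[1->2]=1 ship[0->1]=1 prod=2 -> [12 6 3 7]
Step 5: demand=4,sold=4 ship[2->3]=2 ship[1->2]=1 ship[0->1]=1 prod=2 -> [13 6 2 5]
Step 6: demand=4,sold=4 ship[2->3]=2 ship[1->2]=1 ship[0->1]=1 prod=2 -> [14 6 1 3]
Step 7: demand=4,sold=3 ship[2->3]=1 ship[1->2]=1 ship[0->1]=1 prod=2 -> [15 6 1 1]
Step 8: demand=4,sold=1 ship[2->3]=1 ship[1->2]=1 ship[0->1]=1 prod=2 -> [16 6 1 1]
Step 9: demand=4,sold=1 ship[2->3]=1 ship[1->2]=1 ship[0->1]=1 prod=2 -> [17 6 1 1]
Step 10: demand=4,sold=1 ship[2->3]=1 ship[1->2]=1 ship[0->1]=1 prod=2 -> [18 6 1 1]
Step 11: demand=4,sold=1 ship[2->3]=1 ship[1->2]=1 ship[0->1]=1 prod=2 -> [19 6 1 1]
Step 12: demand=4,sold=1 ship[2->3]=1 ship[1->2]=1 ship[0->1]=1 prod=2 -> [20 6 1 1]
First stockout at step 7

7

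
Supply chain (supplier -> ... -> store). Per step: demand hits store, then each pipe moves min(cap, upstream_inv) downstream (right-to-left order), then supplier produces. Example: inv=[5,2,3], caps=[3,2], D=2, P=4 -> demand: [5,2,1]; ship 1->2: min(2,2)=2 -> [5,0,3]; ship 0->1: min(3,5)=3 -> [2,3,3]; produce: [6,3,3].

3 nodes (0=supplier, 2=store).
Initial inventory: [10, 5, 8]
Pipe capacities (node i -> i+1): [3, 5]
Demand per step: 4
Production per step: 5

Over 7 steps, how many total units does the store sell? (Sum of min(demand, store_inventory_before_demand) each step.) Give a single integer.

Answer: 28

Derivation:
Step 1: sold=4 (running total=4) -> [12 3 9]
Step 2: sold=4 (running total=8) -> [14 3 8]
Step 3: sold=4 (running total=12) -> [16 3 7]
Step 4: sold=4 (running total=16) -> [18 3 6]
Step 5: sold=4 (running total=20) -> [20 3 5]
Step 6: sold=4 (running total=24) -> [22 3 4]
Step 7: sold=4 (running total=28) -> [24 3 3]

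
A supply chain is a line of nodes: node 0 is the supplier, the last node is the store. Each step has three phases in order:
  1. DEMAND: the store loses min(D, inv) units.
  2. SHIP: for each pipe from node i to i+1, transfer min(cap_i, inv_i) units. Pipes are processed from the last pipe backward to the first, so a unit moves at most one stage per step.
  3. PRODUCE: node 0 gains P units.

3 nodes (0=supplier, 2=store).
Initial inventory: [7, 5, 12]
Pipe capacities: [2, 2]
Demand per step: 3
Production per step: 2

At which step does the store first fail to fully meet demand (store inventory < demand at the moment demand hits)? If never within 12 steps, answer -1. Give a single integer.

Step 1: demand=3,sold=3 ship[1->2]=2 ship[0->1]=2 prod=2 -> [7 5 11]
Step 2: demand=3,sold=3 ship[1->2]=2 ship[0->1]=2 prod=2 -> [7 5 10]
Step 3: demand=3,sold=3 ship[1->2]=2 ship[0->1]=2 prod=2 -> [7 5 9]
Step 4: demand=3,sold=3 ship[1->2]=2 ship[0->1]=2 prod=2 -> [7 5 8]
Step 5: demand=3,sold=3 ship[1->2]=2 ship[0->1]=2 prod=2 -> [7 5 7]
Step 6: demand=3,sold=3 ship[1->2]=2 ship[0->1]=2 prod=2 -> [7 5 6]
Step 7: demand=3,sold=3 ship[1->2]=2 ship[0->1]=2 prod=2 -> [7 5 5]
Step 8: demand=3,sold=3 ship[1->2]=2 ship[0->1]=2 prod=2 -> [7 5 4]
Step 9: demand=3,sold=3 ship[1->2]=2 ship[0->1]=2 prod=2 -> [7 5 3]
Step 10: demand=3,sold=3 ship[1->2]=2 ship[0->1]=2 prod=2 -> [7 5 2]
Step 11: demand=3,sold=2 ship[1->2]=2 ship[0->1]=2 prod=2 -> [7 5 2]
Step 12: demand=3,sold=2 ship[1->2]=2 ship[0->1]=2 prod=2 -> [7 5 2]
First stockout at step 11

11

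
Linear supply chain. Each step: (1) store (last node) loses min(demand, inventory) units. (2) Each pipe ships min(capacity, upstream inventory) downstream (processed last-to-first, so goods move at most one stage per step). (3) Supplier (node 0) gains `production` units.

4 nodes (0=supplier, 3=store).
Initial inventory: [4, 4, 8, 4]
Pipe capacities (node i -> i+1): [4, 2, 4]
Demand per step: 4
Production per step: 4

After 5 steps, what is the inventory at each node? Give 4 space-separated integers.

Step 1: demand=4,sold=4 ship[2->3]=4 ship[1->2]=2 ship[0->1]=4 prod=4 -> inv=[4 6 6 4]
Step 2: demand=4,sold=4 ship[2->3]=4 ship[1->2]=2 ship[0->1]=4 prod=4 -> inv=[4 8 4 4]
Step 3: demand=4,sold=4 ship[2->3]=4 ship[1->2]=2 ship[0->1]=4 prod=4 -> inv=[4 10 2 4]
Step 4: demand=4,sold=4 ship[2->3]=2 ship[1->2]=2 ship[0->1]=4 prod=4 -> inv=[4 12 2 2]
Step 5: demand=4,sold=2 ship[2->3]=2 ship[1->2]=2 ship[0->1]=4 prod=4 -> inv=[4 14 2 2]

4 14 2 2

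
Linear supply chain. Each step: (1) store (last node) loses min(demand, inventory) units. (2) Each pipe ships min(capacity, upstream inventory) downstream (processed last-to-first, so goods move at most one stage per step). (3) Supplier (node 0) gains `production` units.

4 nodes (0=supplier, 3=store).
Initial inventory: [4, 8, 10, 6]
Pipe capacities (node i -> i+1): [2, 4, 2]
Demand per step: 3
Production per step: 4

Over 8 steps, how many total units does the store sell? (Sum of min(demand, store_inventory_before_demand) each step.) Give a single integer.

Step 1: sold=3 (running total=3) -> [6 6 12 5]
Step 2: sold=3 (running total=6) -> [8 4 14 4]
Step 3: sold=3 (running total=9) -> [10 2 16 3]
Step 4: sold=3 (running total=12) -> [12 2 16 2]
Step 5: sold=2 (running total=14) -> [14 2 16 2]
Step 6: sold=2 (running total=16) -> [16 2 16 2]
Step 7: sold=2 (running total=18) -> [18 2 16 2]
Step 8: sold=2 (running total=20) -> [20 2 16 2]

Answer: 20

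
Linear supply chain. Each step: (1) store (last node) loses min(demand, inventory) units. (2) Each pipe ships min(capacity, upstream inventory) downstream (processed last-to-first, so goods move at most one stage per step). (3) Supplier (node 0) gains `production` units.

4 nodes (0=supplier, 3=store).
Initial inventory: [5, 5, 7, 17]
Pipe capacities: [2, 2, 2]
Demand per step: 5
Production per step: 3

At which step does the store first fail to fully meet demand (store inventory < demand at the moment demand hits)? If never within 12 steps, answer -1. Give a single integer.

Step 1: demand=5,sold=5 ship[2->3]=2 ship[1->2]=2 ship[0->1]=2 prod=3 -> [6 5 7 14]
Step 2: demand=5,sold=5 ship[2->3]=2 ship[1->2]=2 ship[0->1]=2 prod=3 -> [7 5 7 11]
Step 3: demand=5,sold=5 ship[2->3]=2 ship[1->2]=2 ship[0->1]=2 prod=3 -> [8 5 7 8]
Step 4: demand=5,sold=5 ship[2->3]=2 ship[1->2]=2 ship[0->1]=2 prod=3 -> [9 5 7 5]
Step 5: demand=5,sold=5 ship[2->3]=2 ship[1->2]=2 ship[0->1]=2 prod=3 -> [10 5 7 2]
Step 6: demand=5,sold=2 ship[2->3]=2 ship[1->2]=2 ship[0->1]=2 prod=3 -> [11 5 7 2]
Step 7: demand=5,sold=2 ship[2->3]=2 ship[1->2]=2 ship[0->1]=2 prod=3 -> [12 5 7 2]
Step 8: demand=5,sold=2 ship[2->3]=2 ship[1->2]=2 ship[0->1]=2 prod=3 -> [13 5 7 2]
Step 9: demand=5,sold=2 ship[2->3]=2 ship[1->2]=2 ship[0->1]=2 prod=3 -> [14 5 7 2]
Step 10: demand=5,sold=2 ship[2->3]=2 ship[1->2]=2 ship[0->1]=2 prod=3 -> [15 5 7 2]
Step 11: demand=5,sold=2 ship[2->3]=2 ship[1->2]=2 ship[0->1]=2 prod=3 -> [16 5 7 2]
Step 12: demand=5,sold=2 ship[2->3]=2 ship[1->2]=2 ship[0->1]=2 prod=3 -> [17 5 7 2]
First stockout at step 6

6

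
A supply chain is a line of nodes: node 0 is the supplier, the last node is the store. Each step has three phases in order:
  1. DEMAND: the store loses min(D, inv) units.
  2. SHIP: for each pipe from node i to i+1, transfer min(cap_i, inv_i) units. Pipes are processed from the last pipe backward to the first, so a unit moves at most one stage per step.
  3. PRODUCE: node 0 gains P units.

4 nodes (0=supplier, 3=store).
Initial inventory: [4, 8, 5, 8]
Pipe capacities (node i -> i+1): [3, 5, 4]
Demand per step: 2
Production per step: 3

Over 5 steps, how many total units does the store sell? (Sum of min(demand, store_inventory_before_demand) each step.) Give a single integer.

Answer: 10

Derivation:
Step 1: sold=2 (running total=2) -> [4 6 6 10]
Step 2: sold=2 (running total=4) -> [4 4 7 12]
Step 3: sold=2 (running total=6) -> [4 3 7 14]
Step 4: sold=2 (running total=8) -> [4 3 6 16]
Step 5: sold=2 (running total=10) -> [4 3 5 18]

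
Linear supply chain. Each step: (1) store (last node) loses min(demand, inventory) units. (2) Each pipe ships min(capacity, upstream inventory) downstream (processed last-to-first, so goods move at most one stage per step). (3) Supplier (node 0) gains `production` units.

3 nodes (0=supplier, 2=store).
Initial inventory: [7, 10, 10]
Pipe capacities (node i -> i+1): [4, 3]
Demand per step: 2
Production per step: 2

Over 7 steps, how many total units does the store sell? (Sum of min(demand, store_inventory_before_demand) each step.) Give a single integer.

Step 1: sold=2 (running total=2) -> [5 11 11]
Step 2: sold=2 (running total=4) -> [3 12 12]
Step 3: sold=2 (running total=6) -> [2 12 13]
Step 4: sold=2 (running total=8) -> [2 11 14]
Step 5: sold=2 (running total=10) -> [2 10 15]
Step 6: sold=2 (running total=12) -> [2 9 16]
Step 7: sold=2 (running total=14) -> [2 8 17]

Answer: 14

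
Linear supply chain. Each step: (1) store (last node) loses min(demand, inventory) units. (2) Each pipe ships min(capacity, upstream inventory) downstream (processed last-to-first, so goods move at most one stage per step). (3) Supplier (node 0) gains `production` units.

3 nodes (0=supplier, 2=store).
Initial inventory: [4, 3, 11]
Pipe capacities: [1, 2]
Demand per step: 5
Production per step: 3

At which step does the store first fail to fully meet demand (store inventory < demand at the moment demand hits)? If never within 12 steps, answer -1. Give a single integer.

Step 1: demand=5,sold=5 ship[1->2]=2 ship[0->1]=1 prod=3 -> [6 2 8]
Step 2: demand=5,sold=5 ship[1->2]=2 ship[0->1]=1 prod=3 -> [8 1 5]
Step 3: demand=5,sold=5 ship[1->2]=1 ship[0->1]=1 prod=3 -> [10 1 1]
Step 4: demand=5,sold=1 ship[1->2]=1 ship[0->1]=1 prod=3 -> [12 1 1]
Step 5: demand=5,sold=1 ship[1->2]=1 ship[0->1]=1 prod=3 -> [14 1 1]
Step 6: demand=5,sold=1 ship[1->2]=1 ship[0->1]=1 prod=3 -> [16 1 1]
Step 7: demand=5,sold=1 ship[1->2]=1 ship[0->1]=1 prod=3 -> [18 1 1]
Step 8: demand=5,sold=1 ship[1->2]=1 ship[0->1]=1 prod=3 -> [20 1 1]
Step 9: demand=5,sold=1 ship[1->2]=1 ship[0->1]=1 prod=3 -> [22 1 1]
Step 10: demand=5,sold=1 ship[1->2]=1 ship[0->1]=1 prod=3 -> [24 1 1]
Step 11: demand=5,sold=1 ship[1->2]=1 ship[0->1]=1 prod=3 -> [26 1 1]
Step 12: demand=5,sold=1 ship[1->2]=1 ship[0->1]=1 prod=3 -> [28 1 1]
First stockout at step 4

4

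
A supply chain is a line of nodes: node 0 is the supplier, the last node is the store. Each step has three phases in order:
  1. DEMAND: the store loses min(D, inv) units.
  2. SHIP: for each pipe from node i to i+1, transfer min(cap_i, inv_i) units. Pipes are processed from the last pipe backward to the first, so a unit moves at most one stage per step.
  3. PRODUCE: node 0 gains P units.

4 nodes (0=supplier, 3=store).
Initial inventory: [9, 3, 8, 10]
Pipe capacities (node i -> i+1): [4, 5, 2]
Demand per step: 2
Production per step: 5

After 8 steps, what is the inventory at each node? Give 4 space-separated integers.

Step 1: demand=2,sold=2 ship[2->3]=2 ship[1->2]=3 ship[0->1]=4 prod=5 -> inv=[10 4 9 10]
Step 2: demand=2,sold=2 ship[2->3]=2 ship[1->2]=4 ship[0->1]=4 prod=5 -> inv=[11 4 11 10]
Step 3: demand=2,sold=2 ship[2->3]=2 ship[1->2]=4 ship[0->1]=4 prod=5 -> inv=[12 4 13 10]
Step 4: demand=2,sold=2 ship[2->3]=2 ship[1->2]=4 ship[0->1]=4 prod=5 -> inv=[13 4 15 10]
Step 5: demand=2,sold=2 ship[2->3]=2 ship[1->2]=4 ship[0->1]=4 prod=5 -> inv=[14 4 17 10]
Step 6: demand=2,sold=2 ship[2->3]=2 ship[1->2]=4 ship[0->1]=4 prod=5 -> inv=[15 4 19 10]
Step 7: demand=2,sold=2 ship[2->3]=2 ship[1->2]=4 ship[0->1]=4 prod=5 -> inv=[16 4 21 10]
Step 8: demand=2,sold=2 ship[2->3]=2 ship[1->2]=4 ship[0->1]=4 prod=5 -> inv=[17 4 23 10]

17 4 23 10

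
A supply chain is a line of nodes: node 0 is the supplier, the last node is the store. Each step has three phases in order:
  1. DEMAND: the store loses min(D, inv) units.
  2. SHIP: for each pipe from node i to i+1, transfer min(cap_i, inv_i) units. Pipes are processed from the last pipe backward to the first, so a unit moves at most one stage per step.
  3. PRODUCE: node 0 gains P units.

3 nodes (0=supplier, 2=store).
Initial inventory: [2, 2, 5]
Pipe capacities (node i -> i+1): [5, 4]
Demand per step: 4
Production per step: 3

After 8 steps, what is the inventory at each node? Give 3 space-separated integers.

Step 1: demand=4,sold=4 ship[1->2]=2 ship[0->1]=2 prod=3 -> inv=[3 2 3]
Step 2: demand=4,sold=3 ship[1->2]=2 ship[0->1]=3 prod=3 -> inv=[3 3 2]
Step 3: demand=4,sold=2 ship[1->2]=3 ship[0->1]=3 prod=3 -> inv=[3 3 3]
Step 4: demand=4,sold=3 ship[1->2]=3 ship[0->1]=3 prod=3 -> inv=[3 3 3]
Step 5: demand=4,sold=3 ship[1->2]=3 ship[0->1]=3 prod=3 -> inv=[3 3 3]
Step 6: demand=4,sold=3 ship[1->2]=3 ship[0->1]=3 prod=3 -> inv=[3 3 3]
Step 7: demand=4,sold=3 ship[1->2]=3 ship[0->1]=3 prod=3 -> inv=[3 3 3]
Step 8: demand=4,sold=3 ship[1->2]=3 ship[0->1]=3 prod=3 -> inv=[3 3 3]

3 3 3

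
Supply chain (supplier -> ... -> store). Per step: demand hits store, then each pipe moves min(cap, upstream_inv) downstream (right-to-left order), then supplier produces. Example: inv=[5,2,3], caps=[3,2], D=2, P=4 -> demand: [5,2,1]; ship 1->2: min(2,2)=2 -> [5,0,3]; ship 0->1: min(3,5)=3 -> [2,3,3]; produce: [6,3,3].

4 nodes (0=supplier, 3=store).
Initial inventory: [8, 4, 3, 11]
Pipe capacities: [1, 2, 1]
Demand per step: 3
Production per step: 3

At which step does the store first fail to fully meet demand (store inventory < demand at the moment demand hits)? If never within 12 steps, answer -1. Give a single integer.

Step 1: demand=3,sold=3 ship[2->3]=1 ship[1->2]=2 ship[0->1]=1 prod=3 -> [10 3 4 9]
Step 2: demand=3,sold=3 ship[2->3]=1 ship[1->2]=2 ship[0->1]=1 prod=3 -> [12 2 5 7]
Step 3: demand=3,sold=3 ship[2->3]=1 ship[1->2]=2 ship[0->1]=1 prod=3 -> [14 1 6 5]
Step 4: demand=3,sold=3 ship[2->3]=1 ship[1->2]=1 ship[0->1]=1 prod=3 -> [16 1 6 3]
Step 5: demand=3,sold=3 ship[2->3]=1 ship[1->2]=1 ship[0->1]=1 prod=3 -> [18 1 6 1]
Step 6: demand=3,sold=1 ship[2->3]=1 ship[1->2]=1 ship[0->1]=1 prod=3 -> [20 1 6 1]
Step 7: demand=3,sold=1 ship[2->3]=1 ship[1->2]=1 ship[0->1]=1 prod=3 -> [22 1 6 1]
Step 8: demand=3,sold=1 ship[2->3]=1 ship[1->2]=1 ship[0->1]=1 prod=3 -> [24 1 6 1]
Step 9: demand=3,sold=1 ship[2->3]=1 ship[1->2]=1 ship[0->1]=1 prod=3 -> [26 1 6 1]
Step 10: demand=3,sold=1 ship[2->3]=1 ship[1->2]=1 ship[0->1]=1 prod=3 -> [28 1 6 1]
Step 11: demand=3,sold=1 ship[2->3]=1 ship[1->2]=1 ship[0->1]=1 prod=3 -> [30 1 6 1]
Step 12: demand=3,sold=1 ship[2->3]=1 ship[1->2]=1 ship[0->1]=1 prod=3 -> [32 1 6 1]
First stockout at step 6

6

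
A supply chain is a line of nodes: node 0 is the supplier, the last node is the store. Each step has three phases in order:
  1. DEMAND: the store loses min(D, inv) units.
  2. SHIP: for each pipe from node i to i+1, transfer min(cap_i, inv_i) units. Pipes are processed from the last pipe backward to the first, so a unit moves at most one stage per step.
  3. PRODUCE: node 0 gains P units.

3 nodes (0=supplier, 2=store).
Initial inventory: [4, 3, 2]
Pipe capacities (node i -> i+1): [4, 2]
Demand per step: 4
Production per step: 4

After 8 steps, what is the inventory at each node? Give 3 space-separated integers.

Step 1: demand=4,sold=2 ship[1->2]=2 ship[0->1]=4 prod=4 -> inv=[4 5 2]
Step 2: demand=4,sold=2 ship[1->2]=2 ship[0->1]=4 prod=4 -> inv=[4 7 2]
Step 3: demand=4,sold=2 ship[1->2]=2 ship[0->1]=4 prod=4 -> inv=[4 9 2]
Step 4: demand=4,sold=2 ship[1->2]=2 ship[0->1]=4 prod=4 -> inv=[4 11 2]
Step 5: demand=4,sold=2 ship[1->2]=2 ship[0->1]=4 prod=4 -> inv=[4 13 2]
Step 6: demand=4,sold=2 ship[1->2]=2 ship[0->1]=4 prod=4 -> inv=[4 15 2]
Step 7: demand=4,sold=2 ship[1->2]=2 ship[0->1]=4 prod=4 -> inv=[4 17 2]
Step 8: demand=4,sold=2 ship[1->2]=2 ship[0->1]=4 prod=4 -> inv=[4 19 2]

4 19 2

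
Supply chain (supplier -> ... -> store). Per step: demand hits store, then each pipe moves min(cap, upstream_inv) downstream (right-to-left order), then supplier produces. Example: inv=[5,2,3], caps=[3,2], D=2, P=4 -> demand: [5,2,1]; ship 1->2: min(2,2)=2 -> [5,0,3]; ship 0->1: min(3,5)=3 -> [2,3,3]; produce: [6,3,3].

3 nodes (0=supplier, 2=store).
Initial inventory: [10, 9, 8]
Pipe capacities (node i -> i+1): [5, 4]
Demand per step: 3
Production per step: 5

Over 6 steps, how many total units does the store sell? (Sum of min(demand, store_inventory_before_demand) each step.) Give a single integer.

Answer: 18

Derivation:
Step 1: sold=3 (running total=3) -> [10 10 9]
Step 2: sold=3 (running total=6) -> [10 11 10]
Step 3: sold=3 (running total=9) -> [10 12 11]
Step 4: sold=3 (running total=12) -> [10 13 12]
Step 5: sold=3 (running total=15) -> [10 14 13]
Step 6: sold=3 (running total=18) -> [10 15 14]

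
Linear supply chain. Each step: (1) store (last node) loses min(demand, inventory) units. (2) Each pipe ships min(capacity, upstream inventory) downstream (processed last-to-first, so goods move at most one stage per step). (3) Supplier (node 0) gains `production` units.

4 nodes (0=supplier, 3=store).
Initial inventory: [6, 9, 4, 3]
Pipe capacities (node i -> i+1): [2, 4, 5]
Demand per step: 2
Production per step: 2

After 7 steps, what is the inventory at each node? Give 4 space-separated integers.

Step 1: demand=2,sold=2 ship[2->3]=4 ship[1->2]=4 ship[0->1]=2 prod=2 -> inv=[6 7 4 5]
Step 2: demand=2,sold=2 ship[2->3]=4 ship[1->2]=4 ship[0->1]=2 prod=2 -> inv=[6 5 4 7]
Step 3: demand=2,sold=2 ship[2->3]=4 ship[1->2]=4 ship[0->1]=2 prod=2 -> inv=[6 3 4 9]
Step 4: demand=2,sold=2 ship[2->3]=4 ship[1->2]=3 ship[0->1]=2 prod=2 -> inv=[6 2 3 11]
Step 5: demand=2,sold=2 ship[2->3]=3 ship[1->2]=2 ship[0->1]=2 prod=2 -> inv=[6 2 2 12]
Step 6: demand=2,sold=2 ship[2->3]=2 ship[1->2]=2 ship[0->1]=2 prod=2 -> inv=[6 2 2 12]
Step 7: demand=2,sold=2 ship[2->3]=2 ship[1->2]=2 ship[0->1]=2 prod=2 -> inv=[6 2 2 12]

6 2 2 12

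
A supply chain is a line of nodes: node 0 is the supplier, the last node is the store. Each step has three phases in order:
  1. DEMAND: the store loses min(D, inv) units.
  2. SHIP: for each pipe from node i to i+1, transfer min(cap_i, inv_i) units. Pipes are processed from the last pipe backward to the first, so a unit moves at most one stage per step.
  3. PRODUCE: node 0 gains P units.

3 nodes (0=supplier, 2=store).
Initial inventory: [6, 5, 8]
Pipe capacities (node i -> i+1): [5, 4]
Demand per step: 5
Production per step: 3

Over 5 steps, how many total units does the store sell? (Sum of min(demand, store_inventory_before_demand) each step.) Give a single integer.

Answer: 24

Derivation:
Step 1: sold=5 (running total=5) -> [4 6 7]
Step 2: sold=5 (running total=10) -> [3 6 6]
Step 3: sold=5 (running total=15) -> [3 5 5]
Step 4: sold=5 (running total=20) -> [3 4 4]
Step 5: sold=4 (running total=24) -> [3 3 4]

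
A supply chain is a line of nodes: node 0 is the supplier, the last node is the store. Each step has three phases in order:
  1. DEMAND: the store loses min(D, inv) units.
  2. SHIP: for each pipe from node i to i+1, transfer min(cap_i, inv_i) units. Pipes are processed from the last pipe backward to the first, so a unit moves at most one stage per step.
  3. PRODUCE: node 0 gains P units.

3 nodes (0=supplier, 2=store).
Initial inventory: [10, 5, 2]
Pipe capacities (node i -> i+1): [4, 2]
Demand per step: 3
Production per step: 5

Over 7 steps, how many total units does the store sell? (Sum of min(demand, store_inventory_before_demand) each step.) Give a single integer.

Step 1: sold=2 (running total=2) -> [11 7 2]
Step 2: sold=2 (running total=4) -> [12 9 2]
Step 3: sold=2 (running total=6) -> [13 11 2]
Step 4: sold=2 (running total=8) -> [14 13 2]
Step 5: sold=2 (running total=10) -> [15 15 2]
Step 6: sold=2 (running total=12) -> [16 17 2]
Step 7: sold=2 (running total=14) -> [17 19 2]

Answer: 14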